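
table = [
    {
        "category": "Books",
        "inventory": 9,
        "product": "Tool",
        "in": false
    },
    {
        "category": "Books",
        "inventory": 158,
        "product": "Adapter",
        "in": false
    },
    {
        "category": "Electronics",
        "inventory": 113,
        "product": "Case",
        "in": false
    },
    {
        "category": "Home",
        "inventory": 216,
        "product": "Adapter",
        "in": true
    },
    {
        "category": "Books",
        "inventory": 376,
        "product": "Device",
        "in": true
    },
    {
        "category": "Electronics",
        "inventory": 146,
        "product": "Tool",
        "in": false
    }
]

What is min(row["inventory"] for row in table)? 9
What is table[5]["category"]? "Electronics"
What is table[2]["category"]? "Electronics"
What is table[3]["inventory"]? 216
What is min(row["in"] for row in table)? False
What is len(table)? 6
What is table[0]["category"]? "Books"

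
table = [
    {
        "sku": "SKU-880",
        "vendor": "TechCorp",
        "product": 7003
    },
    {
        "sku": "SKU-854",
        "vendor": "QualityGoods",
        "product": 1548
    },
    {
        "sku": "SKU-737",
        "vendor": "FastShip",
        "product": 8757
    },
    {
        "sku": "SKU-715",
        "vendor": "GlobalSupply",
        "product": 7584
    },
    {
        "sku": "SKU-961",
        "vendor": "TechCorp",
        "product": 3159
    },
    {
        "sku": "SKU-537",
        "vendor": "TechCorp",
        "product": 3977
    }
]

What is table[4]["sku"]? "SKU-961"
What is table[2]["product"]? 8757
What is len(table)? 6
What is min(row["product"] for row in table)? 1548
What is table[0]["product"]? 7003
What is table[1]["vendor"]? "QualityGoods"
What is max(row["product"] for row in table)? 8757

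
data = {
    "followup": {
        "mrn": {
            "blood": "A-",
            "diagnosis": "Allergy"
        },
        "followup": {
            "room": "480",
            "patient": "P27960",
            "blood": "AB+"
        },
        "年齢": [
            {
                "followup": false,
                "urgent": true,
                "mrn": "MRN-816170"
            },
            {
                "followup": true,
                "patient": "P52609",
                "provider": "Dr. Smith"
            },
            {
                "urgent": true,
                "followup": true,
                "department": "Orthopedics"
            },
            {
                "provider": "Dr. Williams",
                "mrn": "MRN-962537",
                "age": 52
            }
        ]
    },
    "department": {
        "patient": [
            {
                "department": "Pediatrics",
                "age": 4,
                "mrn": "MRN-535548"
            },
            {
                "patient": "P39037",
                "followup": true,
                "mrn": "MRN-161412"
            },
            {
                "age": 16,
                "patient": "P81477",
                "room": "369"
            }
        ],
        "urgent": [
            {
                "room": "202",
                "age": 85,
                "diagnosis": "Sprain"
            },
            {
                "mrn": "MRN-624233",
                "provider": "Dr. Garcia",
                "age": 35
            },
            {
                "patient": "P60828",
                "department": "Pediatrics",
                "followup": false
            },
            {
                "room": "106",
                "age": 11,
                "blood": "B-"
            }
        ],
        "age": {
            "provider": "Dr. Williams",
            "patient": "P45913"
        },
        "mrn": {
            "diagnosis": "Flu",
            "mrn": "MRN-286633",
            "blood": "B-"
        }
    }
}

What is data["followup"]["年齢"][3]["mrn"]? "MRN-962537"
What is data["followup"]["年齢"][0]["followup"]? False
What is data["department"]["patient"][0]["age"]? 4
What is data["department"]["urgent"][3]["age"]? 11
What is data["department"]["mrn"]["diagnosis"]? "Flu"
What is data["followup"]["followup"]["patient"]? "P27960"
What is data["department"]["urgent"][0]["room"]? "202"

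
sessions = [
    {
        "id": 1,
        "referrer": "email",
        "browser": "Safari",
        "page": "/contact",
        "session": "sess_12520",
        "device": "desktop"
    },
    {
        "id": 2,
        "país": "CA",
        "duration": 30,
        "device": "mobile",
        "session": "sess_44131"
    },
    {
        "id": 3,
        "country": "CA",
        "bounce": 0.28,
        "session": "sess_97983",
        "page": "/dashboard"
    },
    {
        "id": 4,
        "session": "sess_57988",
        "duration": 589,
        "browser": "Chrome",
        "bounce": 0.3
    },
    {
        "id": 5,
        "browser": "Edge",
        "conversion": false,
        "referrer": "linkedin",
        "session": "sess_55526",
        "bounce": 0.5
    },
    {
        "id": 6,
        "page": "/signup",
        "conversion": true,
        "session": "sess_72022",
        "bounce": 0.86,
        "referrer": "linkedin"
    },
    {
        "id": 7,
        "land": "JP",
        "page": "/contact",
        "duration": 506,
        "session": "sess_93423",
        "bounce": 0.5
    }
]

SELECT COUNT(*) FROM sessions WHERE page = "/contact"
2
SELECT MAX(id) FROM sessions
7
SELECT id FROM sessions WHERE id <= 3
[1, 2, 3]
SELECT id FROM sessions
[1, 2, 3, 4, 5, 6, 7]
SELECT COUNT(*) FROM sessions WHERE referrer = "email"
1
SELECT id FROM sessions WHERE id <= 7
[1, 2, 3, 4, 5, 6, 7]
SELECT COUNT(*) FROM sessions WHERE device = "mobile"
1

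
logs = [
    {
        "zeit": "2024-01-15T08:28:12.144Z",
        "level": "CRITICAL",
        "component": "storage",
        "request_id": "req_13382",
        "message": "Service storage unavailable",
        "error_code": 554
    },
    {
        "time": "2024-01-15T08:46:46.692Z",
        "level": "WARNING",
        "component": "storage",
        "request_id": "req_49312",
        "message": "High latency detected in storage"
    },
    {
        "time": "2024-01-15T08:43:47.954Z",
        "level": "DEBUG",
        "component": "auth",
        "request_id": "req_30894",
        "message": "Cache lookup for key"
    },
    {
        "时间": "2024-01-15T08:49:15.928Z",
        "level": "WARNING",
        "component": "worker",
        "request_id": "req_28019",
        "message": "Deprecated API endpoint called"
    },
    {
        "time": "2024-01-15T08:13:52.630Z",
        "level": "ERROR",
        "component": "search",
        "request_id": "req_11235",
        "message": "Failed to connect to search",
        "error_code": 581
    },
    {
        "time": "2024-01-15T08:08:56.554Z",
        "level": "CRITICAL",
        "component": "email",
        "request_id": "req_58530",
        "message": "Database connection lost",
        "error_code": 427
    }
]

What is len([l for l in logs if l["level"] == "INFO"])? 0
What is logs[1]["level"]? "WARNING"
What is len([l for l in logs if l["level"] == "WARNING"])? 2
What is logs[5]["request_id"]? "req_58530"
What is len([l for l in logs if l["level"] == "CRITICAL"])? 2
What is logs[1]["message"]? "High latency detected in storage"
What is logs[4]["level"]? "ERROR"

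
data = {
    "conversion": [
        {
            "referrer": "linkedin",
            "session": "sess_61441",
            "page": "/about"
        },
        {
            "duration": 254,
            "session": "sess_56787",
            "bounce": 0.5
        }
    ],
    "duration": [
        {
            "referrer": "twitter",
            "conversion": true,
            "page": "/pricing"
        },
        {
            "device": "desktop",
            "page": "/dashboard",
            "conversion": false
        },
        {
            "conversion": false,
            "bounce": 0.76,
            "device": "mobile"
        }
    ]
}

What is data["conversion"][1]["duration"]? 254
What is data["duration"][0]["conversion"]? True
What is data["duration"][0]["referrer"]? "twitter"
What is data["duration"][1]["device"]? "desktop"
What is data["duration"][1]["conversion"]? False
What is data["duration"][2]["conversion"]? False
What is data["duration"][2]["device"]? "mobile"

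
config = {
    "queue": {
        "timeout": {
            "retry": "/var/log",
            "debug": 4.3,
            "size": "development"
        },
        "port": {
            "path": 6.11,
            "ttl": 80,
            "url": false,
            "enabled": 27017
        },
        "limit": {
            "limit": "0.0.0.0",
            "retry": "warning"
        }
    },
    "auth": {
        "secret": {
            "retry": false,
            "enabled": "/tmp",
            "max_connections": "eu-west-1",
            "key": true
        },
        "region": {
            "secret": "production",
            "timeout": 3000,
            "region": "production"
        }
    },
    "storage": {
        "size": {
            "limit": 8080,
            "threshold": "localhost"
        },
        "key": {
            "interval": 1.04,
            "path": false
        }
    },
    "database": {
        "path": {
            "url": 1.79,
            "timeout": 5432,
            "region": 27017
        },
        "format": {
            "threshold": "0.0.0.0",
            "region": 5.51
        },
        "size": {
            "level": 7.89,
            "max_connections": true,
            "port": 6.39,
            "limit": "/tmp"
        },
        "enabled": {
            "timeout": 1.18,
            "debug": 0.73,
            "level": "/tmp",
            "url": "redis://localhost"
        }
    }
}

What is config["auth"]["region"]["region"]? "production"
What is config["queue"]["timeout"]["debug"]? 4.3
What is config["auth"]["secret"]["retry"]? False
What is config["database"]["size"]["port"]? 6.39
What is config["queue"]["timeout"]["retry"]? "/var/log"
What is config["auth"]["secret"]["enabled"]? "/tmp"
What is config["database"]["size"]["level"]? 7.89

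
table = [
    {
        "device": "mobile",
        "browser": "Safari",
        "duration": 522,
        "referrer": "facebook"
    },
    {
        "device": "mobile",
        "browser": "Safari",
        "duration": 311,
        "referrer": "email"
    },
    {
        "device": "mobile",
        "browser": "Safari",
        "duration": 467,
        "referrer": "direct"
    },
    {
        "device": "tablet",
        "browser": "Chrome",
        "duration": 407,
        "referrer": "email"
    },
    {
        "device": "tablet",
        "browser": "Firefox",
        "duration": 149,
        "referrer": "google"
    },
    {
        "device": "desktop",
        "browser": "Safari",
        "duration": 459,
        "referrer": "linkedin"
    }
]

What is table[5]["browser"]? "Safari"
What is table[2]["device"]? "mobile"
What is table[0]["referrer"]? "facebook"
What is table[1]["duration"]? 311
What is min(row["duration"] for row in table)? 149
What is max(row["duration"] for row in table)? 522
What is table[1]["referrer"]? "email"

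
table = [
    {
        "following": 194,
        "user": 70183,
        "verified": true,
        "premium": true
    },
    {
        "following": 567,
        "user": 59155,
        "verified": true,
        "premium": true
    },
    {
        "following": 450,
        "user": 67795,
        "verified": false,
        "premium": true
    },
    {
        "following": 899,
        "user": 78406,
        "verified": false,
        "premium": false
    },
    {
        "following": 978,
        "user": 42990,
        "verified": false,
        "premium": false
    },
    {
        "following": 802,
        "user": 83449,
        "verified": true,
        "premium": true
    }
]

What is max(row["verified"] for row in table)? True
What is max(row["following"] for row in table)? 978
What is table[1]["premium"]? True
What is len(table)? 6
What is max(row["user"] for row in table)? 83449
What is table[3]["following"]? 899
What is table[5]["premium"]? True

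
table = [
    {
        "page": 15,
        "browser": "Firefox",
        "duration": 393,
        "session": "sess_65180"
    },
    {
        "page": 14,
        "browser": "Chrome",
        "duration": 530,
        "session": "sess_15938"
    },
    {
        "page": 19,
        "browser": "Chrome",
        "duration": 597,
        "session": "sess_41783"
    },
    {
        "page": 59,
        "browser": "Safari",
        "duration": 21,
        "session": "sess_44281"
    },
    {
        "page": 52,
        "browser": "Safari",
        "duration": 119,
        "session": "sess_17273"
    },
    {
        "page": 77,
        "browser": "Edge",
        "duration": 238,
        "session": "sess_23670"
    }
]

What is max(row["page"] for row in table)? 77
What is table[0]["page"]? 15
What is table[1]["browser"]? "Chrome"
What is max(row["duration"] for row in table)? 597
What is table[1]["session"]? "sess_15938"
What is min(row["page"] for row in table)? 14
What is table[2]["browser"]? "Chrome"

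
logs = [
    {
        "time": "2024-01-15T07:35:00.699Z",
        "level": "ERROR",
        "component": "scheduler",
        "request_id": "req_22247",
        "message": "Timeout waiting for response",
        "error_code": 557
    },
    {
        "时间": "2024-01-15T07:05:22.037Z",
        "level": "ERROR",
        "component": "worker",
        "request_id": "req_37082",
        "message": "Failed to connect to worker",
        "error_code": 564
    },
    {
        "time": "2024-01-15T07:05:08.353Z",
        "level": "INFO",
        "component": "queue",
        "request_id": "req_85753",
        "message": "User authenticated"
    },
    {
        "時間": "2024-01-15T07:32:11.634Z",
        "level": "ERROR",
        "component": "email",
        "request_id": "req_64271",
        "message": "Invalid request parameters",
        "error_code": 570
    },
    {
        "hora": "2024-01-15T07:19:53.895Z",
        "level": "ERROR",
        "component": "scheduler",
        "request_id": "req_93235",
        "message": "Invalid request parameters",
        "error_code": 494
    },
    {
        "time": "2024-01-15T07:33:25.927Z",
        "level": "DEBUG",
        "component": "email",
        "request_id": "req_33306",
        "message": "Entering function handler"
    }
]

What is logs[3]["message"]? "Invalid request parameters"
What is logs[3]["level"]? "ERROR"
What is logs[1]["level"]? "ERROR"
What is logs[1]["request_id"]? "req_37082"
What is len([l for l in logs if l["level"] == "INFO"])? 1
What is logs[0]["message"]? "Timeout waiting for response"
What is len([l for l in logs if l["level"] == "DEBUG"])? 1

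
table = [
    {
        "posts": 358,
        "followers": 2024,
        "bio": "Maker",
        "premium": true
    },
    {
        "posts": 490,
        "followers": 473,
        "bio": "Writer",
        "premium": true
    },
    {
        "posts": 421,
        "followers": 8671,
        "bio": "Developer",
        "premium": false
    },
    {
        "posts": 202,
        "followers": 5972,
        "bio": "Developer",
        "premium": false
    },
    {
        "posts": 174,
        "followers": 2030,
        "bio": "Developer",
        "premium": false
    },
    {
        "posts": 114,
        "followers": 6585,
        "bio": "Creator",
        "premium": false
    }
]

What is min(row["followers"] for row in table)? 473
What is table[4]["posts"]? 174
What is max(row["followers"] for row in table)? 8671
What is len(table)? 6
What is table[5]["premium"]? False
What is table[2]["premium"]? False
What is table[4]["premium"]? False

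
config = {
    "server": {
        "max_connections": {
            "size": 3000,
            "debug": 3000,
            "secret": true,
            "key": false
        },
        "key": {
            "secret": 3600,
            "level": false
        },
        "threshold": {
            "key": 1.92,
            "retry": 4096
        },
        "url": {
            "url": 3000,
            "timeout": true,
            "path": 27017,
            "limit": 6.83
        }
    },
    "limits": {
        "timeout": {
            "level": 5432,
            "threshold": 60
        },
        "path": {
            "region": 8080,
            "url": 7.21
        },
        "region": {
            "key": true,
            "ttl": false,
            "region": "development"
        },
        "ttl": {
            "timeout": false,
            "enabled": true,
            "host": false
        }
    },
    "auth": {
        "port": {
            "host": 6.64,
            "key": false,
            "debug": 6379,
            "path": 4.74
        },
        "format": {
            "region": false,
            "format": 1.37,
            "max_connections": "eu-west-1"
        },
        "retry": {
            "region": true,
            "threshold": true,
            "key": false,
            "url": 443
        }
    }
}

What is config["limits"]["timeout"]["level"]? 5432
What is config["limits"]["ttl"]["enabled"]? True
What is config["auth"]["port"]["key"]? False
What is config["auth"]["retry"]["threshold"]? True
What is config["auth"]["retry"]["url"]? 443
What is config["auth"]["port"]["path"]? 4.74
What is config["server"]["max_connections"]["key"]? False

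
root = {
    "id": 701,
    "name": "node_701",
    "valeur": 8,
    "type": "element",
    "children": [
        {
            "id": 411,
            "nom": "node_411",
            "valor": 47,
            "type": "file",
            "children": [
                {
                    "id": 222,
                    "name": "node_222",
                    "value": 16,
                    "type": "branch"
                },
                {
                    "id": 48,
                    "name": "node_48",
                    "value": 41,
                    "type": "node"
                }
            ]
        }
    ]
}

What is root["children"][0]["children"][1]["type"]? "node"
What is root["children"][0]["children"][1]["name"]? "node_48"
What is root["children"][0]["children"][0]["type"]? "branch"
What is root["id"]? 701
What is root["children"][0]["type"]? "file"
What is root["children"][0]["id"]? 411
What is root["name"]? "node_701"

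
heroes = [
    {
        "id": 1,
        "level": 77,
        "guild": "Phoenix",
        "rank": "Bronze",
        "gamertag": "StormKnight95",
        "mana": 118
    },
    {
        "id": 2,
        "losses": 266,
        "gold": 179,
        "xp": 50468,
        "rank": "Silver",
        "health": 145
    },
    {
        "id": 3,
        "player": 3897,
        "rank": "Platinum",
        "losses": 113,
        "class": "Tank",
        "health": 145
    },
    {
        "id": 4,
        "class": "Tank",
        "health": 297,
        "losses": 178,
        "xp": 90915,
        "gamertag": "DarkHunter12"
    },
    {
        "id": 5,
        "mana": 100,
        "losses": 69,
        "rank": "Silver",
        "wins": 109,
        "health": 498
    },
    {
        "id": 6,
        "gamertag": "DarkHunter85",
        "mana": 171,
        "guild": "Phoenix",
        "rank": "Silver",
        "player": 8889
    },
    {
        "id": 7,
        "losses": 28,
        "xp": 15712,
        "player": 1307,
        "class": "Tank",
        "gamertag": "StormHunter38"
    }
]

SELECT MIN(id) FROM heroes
1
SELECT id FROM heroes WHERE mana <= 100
[5]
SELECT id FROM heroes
[1, 2, 3, 4, 5, 6, 7]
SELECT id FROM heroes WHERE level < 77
[]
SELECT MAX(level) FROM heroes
77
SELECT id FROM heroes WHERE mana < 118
[5]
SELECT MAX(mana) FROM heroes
171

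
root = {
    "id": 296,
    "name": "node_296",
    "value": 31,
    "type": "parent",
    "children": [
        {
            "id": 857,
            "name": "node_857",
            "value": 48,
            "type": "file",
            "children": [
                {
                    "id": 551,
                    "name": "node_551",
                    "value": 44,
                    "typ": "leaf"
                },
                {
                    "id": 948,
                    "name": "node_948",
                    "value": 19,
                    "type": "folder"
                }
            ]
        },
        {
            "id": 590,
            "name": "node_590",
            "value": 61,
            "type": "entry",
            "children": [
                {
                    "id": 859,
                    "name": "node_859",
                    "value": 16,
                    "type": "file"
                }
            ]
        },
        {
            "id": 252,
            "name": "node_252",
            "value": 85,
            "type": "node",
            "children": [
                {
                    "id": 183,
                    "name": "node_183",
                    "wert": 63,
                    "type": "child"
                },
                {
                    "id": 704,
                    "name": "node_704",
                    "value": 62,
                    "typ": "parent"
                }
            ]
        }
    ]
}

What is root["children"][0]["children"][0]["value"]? 44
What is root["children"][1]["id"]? 590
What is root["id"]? 296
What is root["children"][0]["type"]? "file"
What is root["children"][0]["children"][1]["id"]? 948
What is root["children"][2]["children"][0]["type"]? "child"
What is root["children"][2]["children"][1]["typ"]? "parent"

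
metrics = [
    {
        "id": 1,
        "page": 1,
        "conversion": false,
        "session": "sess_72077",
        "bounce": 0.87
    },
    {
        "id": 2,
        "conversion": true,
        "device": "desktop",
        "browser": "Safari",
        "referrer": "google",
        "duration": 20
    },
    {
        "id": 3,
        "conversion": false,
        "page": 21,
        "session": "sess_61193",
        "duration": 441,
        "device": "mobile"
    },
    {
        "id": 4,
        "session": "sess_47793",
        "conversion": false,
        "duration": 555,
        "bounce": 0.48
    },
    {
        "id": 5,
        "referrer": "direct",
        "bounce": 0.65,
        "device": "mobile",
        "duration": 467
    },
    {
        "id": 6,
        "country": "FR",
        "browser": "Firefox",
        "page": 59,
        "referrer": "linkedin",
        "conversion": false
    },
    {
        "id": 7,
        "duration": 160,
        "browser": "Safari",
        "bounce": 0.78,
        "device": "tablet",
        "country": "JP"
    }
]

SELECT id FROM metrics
[1, 2, 3, 4, 5, 6, 7]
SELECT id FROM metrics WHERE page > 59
[]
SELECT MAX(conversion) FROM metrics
True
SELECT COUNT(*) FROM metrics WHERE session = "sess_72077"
1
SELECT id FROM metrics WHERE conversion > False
[2]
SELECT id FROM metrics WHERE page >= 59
[6]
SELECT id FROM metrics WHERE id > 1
[2, 3, 4, 5, 6, 7]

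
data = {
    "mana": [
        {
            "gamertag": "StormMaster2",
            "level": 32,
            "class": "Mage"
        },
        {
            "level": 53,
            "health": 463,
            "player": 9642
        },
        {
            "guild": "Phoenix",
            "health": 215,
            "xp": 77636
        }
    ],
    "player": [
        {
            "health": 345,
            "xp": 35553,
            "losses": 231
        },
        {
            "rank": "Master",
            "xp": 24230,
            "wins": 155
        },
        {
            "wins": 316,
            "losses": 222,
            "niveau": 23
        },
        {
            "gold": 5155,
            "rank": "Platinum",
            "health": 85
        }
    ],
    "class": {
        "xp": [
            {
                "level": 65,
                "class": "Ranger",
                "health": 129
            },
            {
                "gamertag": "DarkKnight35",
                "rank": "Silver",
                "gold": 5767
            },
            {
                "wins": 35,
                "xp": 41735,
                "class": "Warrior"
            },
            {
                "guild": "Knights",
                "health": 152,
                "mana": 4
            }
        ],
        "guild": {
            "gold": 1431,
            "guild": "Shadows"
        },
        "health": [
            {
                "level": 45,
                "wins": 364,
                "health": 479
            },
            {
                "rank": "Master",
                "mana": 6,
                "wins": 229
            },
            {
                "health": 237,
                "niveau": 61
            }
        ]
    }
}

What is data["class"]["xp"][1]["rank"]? "Silver"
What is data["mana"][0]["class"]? "Mage"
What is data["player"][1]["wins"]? 155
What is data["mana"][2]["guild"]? "Phoenix"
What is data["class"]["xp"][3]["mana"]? 4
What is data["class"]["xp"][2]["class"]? "Warrior"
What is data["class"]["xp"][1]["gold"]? 5767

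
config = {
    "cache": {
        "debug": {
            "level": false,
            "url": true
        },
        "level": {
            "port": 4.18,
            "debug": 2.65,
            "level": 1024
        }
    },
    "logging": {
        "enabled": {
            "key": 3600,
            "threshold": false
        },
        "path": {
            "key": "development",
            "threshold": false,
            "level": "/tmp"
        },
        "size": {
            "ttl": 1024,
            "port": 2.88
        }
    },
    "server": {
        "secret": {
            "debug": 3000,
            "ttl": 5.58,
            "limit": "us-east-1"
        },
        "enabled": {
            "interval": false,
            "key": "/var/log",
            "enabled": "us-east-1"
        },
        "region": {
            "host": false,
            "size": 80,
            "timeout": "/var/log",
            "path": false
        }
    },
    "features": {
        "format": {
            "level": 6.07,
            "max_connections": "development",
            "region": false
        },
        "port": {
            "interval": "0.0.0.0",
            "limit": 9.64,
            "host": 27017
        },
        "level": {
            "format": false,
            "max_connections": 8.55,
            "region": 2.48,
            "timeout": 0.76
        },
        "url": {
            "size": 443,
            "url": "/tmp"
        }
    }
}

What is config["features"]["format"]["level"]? 6.07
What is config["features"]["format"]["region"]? False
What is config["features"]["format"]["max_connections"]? "development"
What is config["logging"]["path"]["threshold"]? False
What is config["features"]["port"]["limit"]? 9.64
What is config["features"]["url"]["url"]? "/tmp"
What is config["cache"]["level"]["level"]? 1024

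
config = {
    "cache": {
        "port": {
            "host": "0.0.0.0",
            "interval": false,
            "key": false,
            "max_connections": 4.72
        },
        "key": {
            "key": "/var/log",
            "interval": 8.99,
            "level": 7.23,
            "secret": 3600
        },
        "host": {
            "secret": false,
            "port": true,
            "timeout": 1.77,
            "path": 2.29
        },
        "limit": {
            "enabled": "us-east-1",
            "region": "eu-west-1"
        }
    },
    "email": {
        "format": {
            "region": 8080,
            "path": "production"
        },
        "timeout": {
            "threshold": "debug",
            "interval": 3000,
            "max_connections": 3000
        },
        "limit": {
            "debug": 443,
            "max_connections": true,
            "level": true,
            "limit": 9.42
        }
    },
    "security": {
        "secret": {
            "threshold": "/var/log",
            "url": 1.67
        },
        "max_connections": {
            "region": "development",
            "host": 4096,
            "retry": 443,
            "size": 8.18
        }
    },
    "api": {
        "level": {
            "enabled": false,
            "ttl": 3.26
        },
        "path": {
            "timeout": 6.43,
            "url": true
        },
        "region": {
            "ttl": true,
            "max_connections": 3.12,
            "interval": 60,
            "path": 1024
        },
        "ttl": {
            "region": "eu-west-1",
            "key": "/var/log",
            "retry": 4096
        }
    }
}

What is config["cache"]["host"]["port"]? True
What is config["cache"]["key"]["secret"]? 3600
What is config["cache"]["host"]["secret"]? False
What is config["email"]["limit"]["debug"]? 443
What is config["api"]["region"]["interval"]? 60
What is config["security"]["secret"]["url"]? 1.67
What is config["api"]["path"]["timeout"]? 6.43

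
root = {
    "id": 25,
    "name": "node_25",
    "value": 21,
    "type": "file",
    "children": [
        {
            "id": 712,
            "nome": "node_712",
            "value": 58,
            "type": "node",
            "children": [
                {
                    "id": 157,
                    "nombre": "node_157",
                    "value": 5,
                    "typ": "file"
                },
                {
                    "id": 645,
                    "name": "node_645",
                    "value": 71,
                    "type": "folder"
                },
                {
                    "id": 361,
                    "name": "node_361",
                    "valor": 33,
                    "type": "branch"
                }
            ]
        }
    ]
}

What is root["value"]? 21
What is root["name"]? "node_25"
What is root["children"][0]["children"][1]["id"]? 645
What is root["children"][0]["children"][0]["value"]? 5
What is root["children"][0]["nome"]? "node_712"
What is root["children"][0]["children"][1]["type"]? "folder"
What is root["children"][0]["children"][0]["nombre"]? "node_157"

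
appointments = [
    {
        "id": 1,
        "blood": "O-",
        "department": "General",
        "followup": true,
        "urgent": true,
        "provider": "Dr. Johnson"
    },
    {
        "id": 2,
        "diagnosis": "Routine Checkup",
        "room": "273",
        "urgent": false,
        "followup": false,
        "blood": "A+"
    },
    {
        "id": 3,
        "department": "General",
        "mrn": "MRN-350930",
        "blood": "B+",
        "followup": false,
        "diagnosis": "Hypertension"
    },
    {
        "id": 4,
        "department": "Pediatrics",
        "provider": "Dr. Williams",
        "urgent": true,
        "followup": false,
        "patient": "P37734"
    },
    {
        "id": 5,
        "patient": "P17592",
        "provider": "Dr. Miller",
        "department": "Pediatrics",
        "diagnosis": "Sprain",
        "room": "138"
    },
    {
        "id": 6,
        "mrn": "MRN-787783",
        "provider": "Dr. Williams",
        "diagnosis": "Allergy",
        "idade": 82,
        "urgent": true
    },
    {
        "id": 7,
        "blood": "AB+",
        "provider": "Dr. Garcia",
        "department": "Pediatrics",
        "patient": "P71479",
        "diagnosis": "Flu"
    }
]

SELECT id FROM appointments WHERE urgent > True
[]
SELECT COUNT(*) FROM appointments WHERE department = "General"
2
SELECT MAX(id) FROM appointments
7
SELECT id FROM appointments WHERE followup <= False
[2, 3, 4]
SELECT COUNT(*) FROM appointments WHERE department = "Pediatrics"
3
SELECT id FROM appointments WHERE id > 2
[3, 4, 5, 6, 7]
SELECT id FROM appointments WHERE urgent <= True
[1, 2, 4, 6]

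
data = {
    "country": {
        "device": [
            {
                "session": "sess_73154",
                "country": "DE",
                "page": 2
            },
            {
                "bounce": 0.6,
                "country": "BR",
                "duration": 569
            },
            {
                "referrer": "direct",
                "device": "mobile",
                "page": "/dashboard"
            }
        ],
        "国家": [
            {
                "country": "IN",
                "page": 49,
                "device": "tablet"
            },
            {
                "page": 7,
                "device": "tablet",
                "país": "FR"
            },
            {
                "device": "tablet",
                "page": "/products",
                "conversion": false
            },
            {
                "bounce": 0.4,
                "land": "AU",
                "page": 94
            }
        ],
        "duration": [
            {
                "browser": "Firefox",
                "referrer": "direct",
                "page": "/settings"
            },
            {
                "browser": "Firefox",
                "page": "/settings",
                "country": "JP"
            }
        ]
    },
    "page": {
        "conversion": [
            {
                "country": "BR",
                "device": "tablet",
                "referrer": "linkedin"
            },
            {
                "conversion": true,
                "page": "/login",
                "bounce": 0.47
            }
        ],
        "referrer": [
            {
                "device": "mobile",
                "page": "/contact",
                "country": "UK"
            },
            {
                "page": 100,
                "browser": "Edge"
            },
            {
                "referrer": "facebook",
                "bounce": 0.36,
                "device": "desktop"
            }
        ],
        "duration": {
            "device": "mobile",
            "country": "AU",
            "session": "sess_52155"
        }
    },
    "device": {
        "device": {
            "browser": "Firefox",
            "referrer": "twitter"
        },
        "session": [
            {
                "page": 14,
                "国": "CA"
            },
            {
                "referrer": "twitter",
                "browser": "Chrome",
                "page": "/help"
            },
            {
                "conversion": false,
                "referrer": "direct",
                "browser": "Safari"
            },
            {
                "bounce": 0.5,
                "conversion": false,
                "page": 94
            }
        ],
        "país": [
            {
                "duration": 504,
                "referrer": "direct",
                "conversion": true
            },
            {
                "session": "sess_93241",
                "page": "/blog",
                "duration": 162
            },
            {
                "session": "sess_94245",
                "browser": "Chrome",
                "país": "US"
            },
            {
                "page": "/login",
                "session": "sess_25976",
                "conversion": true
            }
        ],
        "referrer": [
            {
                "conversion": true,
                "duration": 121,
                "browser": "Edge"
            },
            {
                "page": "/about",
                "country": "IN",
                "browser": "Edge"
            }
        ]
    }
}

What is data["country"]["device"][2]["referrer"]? "direct"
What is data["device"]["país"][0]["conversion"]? True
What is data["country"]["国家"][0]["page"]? 49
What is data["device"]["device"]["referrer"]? "twitter"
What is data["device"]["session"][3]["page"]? 94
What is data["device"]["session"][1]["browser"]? "Chrome"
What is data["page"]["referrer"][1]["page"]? 100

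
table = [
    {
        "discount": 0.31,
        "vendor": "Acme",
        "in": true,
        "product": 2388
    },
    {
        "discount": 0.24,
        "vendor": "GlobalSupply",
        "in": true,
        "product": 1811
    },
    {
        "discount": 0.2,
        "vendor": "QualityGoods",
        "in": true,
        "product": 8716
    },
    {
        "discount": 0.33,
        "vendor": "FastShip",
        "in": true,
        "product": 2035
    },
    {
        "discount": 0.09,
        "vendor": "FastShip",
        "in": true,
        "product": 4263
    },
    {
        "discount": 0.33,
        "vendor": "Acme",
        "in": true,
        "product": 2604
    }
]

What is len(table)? 6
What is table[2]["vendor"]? "QualityGoods"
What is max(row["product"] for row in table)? 8716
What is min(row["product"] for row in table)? 1811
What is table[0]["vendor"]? "Acme"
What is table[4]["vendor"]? "FastShip"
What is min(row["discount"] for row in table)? 0.09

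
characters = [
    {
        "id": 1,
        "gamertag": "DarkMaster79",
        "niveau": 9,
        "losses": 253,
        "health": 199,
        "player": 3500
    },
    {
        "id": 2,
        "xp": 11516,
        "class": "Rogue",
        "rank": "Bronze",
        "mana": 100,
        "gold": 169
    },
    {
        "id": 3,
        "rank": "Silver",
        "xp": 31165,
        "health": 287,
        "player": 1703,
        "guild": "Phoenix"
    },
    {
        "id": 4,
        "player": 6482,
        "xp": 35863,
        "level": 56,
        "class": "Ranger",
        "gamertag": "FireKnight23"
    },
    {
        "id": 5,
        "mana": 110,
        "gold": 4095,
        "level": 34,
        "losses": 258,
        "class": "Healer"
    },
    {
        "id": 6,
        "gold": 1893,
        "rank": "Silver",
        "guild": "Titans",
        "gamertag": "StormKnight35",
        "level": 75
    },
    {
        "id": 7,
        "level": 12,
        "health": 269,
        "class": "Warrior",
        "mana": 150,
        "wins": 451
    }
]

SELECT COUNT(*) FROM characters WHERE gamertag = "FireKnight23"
1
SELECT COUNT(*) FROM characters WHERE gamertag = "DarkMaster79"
1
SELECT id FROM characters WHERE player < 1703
[]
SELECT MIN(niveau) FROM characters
9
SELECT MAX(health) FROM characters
287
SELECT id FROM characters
[1, 2, 3, 4, 5, 6, 7]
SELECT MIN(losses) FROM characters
253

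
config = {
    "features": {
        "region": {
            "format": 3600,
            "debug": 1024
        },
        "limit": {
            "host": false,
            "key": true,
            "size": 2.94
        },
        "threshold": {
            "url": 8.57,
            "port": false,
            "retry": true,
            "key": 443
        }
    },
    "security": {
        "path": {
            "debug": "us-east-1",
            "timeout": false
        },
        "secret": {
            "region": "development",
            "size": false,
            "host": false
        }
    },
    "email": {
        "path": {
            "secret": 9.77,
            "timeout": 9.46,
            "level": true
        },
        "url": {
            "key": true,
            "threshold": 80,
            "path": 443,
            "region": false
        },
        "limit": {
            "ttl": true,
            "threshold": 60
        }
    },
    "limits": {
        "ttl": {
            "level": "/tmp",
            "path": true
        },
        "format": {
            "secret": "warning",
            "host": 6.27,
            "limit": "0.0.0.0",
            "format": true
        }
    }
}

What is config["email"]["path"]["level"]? True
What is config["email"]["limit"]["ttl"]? True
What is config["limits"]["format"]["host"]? 6.27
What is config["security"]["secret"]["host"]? False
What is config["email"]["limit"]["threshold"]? 60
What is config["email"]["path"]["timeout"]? 9.46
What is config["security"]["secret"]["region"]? "development"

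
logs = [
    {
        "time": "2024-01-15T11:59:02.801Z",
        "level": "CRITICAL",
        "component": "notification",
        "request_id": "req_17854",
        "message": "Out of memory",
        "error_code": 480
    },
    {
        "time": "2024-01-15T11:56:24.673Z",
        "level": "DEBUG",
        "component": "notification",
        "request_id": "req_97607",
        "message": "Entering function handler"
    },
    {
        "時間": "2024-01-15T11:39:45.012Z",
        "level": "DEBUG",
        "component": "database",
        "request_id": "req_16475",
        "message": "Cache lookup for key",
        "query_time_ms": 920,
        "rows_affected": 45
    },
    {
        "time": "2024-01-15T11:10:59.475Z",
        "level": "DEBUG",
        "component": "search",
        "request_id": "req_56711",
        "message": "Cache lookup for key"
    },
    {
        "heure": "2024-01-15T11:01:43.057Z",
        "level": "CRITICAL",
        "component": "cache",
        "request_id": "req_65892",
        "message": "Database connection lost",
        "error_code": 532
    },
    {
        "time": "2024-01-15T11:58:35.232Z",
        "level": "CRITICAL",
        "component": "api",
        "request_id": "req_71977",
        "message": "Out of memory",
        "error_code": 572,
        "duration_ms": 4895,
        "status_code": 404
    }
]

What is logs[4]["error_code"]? 532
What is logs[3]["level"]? "DEBUG"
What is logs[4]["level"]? "CRITICAL"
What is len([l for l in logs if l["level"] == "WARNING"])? 0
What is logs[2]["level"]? "DEBUG"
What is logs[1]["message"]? "Entering function handler"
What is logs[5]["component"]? "api"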